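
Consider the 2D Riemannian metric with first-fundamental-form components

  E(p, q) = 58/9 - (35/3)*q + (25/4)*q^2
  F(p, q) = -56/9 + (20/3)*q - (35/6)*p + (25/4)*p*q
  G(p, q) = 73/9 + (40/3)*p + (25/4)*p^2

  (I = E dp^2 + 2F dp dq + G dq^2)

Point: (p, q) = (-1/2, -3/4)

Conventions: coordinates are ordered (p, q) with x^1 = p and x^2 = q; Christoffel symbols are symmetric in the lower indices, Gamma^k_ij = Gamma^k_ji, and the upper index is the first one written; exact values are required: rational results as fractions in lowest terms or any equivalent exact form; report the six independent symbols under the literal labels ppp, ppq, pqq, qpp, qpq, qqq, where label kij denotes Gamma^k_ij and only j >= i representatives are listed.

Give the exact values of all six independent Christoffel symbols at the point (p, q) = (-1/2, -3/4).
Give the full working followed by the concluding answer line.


E = 10777/576, F = -1717/288, G = 433/144 at the point
E_p = 0, E_q = -505/24, F_p = -505/48, F_q = 85/24, G_p = 85/12, G_q = 0
EG - F^2 = 11933/576;  g^inv = (576/11933) * [[433/144, 1717/288], [1717/288, 10777/576]]
first-kind symbols [ij,l] = (1/2)(d_i g_jl + d_j g_il - d_l g_ij): [pp,p] = E_p/2 = 0, [pp,q] = F_p - E_q/2 = 0, [pq,p] = E_q/2 = -505/48, [pq,q] = G_p/2 = 85/24, [qq,p] = F_q - G_p/2 = 0, [qq,q] = G_q/2 = 0
Gamma^p_ij = (G*[ij,p] - F*[ij,q])/(EG - F^2), Gamma^q_ij = (E*[ij,q] - F*[ij,p])/(EG - F^2)

Answer: Gamma_ppp = 0, Gamma_ppq = -6060/11933, Gamma_pqq = 0, Gamma_qpp = 0, Gamma_qpq = 2040/11933, Gamma_qqq = 0


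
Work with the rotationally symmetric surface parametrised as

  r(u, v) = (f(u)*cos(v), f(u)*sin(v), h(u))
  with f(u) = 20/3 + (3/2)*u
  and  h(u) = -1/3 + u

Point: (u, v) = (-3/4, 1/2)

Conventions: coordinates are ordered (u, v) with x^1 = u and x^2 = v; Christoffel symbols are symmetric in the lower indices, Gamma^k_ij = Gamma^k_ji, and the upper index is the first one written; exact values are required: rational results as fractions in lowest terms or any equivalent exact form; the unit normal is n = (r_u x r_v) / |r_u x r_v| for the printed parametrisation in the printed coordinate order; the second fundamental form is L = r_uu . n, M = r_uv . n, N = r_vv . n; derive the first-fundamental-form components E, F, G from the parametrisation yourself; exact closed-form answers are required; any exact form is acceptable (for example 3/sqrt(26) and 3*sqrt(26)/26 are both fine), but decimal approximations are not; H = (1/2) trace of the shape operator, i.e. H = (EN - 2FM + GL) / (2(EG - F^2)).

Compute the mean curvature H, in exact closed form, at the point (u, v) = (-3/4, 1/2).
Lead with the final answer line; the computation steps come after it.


Answer: H = 24*sqrt(13)/1729

f = 133/24, f' = 3/2, f'' = 0, h' = 1, h'' = 0
E = 13/4, F = 0, G = 17689/576; answer radicand W^2 = 13/4
unnormalised second-form numerators: l = 0, m = 0, n = 133/24; L = l/sqrt(13/4), and similarly M = m/sqrt(W^2), N = n/sqrt(W^2)
H = (E*n - 2*F*m + G*l) / (2*(EG - F^2)*sqrt(W^2)); E*n - 2*F*m + G*l = 1729/96, EG - F^2 = 229957/2304, so H = (12/133)/sqrt(13/4)


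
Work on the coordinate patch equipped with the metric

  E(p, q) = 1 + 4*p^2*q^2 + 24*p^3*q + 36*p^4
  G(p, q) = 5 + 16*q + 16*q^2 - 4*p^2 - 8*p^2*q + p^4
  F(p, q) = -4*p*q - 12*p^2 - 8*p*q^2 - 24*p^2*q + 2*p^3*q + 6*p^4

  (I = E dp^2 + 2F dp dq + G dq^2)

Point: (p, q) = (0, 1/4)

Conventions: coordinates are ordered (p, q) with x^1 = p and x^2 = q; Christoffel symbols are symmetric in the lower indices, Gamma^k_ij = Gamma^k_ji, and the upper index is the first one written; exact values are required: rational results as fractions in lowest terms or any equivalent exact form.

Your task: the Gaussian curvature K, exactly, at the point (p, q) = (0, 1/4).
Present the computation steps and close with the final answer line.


E = 1, F = 0, G = 10, EG - F^2 = 10 at the point
E_p = 0, E_q = 0, F_p = -3/2, F_q = 0, G_p = 0, G_q = 24
E_qq = 0, F_pq = -8, G_pp = -12
K follows from Brioschi's formula, (det M1 - det M2)/(EG - F^2)^2.
M1 = [[-E_qq/2 + F_pq - G_pp/2, E_p/2, F_p - E_q/2], [F_q - G_p/2, E, F], [G_q/2, F, G]] = [[-2, 0, -3/2], [0, 1, 0], [12, 0, 10]]; det M1 = -2
M2 = [[0, E_q/2, G_p/2], [E_q/2, E, F], [G_p/2, F, G]] = [[0, 0, 0], [0, 1, 0], [0, 0, 10]]; det M2 = 0
det M1 - det M2 = -2; K = -2 / (10)^2 = -1/50

Answer: K = -1/50


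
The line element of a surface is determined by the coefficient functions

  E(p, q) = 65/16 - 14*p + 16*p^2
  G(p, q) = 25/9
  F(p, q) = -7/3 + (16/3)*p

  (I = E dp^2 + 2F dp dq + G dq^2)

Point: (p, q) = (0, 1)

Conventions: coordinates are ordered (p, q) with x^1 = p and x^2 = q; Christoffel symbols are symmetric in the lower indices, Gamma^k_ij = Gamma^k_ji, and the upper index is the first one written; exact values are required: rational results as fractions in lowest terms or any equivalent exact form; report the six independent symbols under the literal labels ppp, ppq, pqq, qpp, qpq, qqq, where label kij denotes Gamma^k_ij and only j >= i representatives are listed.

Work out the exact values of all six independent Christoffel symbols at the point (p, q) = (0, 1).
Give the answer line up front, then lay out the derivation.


Answer: Gamma_ppp = -1008/841, Gamma_ppq = 0, Gamma_pqq = 0, Gamma_qpp = 768/841, Gamma_qpq = 0, Gamma_qqq = 0

E = 65/16, F = -7/3, G = 25/9 at the point
E_p = -14, E_q = 0, F_p = 16/3, F_q = 0, G_p = 0, G_q = 0
EG - F^2 = 841/144;  g^inv = (144/841) * [[25/9, 7/3], [7/3, 65/16]]
first-kind symbols [ij,l] = (1/2)(d_i g_jl + d_j g_il - d_l g_ij): [pp,p] = E_p/2 = -7, [pp,q] = F_p - E_q/2 = 16/3, [pq,p] = E_q/2 = 0, [pq,q] = G_p/2 = 0, [qq,p] = F_q - G_p/2 = 0, [qq,q] = G_q/2 = 0
Gamma^p_ij = (G*[ij,p] - F*[ij,q])/(EG - F^2), Gamma^q_ij = (E*[ij,q] - F*[ij,p])/(EG - F^2)


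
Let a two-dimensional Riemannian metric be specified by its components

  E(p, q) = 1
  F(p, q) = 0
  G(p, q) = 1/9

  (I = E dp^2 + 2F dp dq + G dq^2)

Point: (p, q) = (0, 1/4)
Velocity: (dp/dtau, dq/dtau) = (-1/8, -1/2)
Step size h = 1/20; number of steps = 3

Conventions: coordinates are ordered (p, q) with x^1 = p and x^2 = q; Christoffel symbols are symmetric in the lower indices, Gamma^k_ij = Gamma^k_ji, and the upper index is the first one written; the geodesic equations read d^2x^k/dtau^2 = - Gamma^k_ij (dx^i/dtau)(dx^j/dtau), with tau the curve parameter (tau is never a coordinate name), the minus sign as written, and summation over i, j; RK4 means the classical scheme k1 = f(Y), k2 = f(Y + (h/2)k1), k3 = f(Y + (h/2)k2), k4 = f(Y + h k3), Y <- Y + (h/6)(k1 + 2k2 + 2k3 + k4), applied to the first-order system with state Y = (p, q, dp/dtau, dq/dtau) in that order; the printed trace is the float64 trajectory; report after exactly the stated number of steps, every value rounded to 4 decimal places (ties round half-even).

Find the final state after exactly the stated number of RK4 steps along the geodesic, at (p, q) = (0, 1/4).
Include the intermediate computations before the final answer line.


f(Y) = (dp/dtau, dq/dtau, -Gamma^p_ij Y'^i Y'^j, -Gamma^q_ij Y'^i Y'^j) with the Gammas evaluated at the stage position; h = 0.050000; intermediate values shown to 6 dp
step 0: p = 0.0000, q = 0.2500, dp/dtau = -0.1250, dq/dtau = -0.5000
step 1:
  k1: at (p, q) = (0.000000, 0.250000), (dp/dtau, dq/dtau) = (-0.125000, -0.500000); Gamma_ppp = 0.000000, Gamma_ppq = 0.000000, Gamma_pqq = 0.000000, Gamma_qpp = 0.000000, Gamma_qpq = 0.000000, Gamma_qqq = 0.000000; k1 = (-0.125000, -0.500000, 0.000000, 0.000000)
  k2: at (p, q) = (-0.003125, 0.237500), (dp/dtau, dq/dtau) = (-0.125000, -0.500000); Gamma_ppp = 0.000000, Gamma_ppq = 0.000000, Gamma_pqq = 0.000000, Gamma_qpp = 0.000000, Gamma_qpq = 0.000000, Gamma_qqq = 0.000000; k2 = (-0.125000, -0.500000, 0.000000, 0.000000)
  k3: at (p, q) = (-0.003125, 0.237500), (dp/dtau, dq/dtau) = (-0.125000, -0.500000); Gamma_ppp = 0.000000, Gamma_ppq = 0.000000, Gamma_pqq = 0.000000, Gamma_qpp = 0.000000, Gamma_qpq = 0.000000, Gamma_qqq = 0.000000; k3 = (-0.125000, -0.500000, 0.000000, 0.000000)
  k4: at (p, q) = (-0.006250, 0.225000), (dp/dtau, dq/dtau) = (-0.125000, -0.500000); Gamma_ppp = 0.000000, Gamma_ppq = 0.000000, Gamma_pqq = 0.000000, Gamma_qpp = 0.000000, Gamma_qpq = 0.000000, Gamma_qqq = 0.000000; k4 = (-0.125000, -0.500000, 0.000000, 0.000000)
  Y <- Y + (h/6)(k1 + 2k2 + 2k3 + k4): p = -0.0063, q = 0.2250, dp/dtau = -0.1250, dq/dtau = -0.5000
step 2:
  k1: at (p, q) = (-0.006250, 0.225000), (dp/dtau, dq/dtau) = (-0.125000, -0.500000); Gamma_ppp = 0.000000, Gamma_ppq = 0.000000, Gamma_pqq = 0.000000, Gamma_qpp = 0.000000, Gamma_qpq = 0.000000, Gamma_qqq = 0.000000; k1 = (-0.125000, -0.500000, 0.000000, 0.000000)
  k2: at (p, q) = (-0.009375, 0.212500), (dp/dtau, dq/dtau) = (-0.125000, -0.500000); Gamma_ppp = 0.000000, Gamma_ppq = 0.000000, Gamma_pqq = 0.000000, Gamma_qpp = 0.000000, Gamma_qpq = 0.000000, Gamma_qqq = 0.000000; k2 = (-0.125000, -0.500000, 0.000000, 0.000000)
  k3: at (p, q) = (-0.009375, 0.212500), (dp/dtau, dq/dtau) = (-0.125000, -0.500000); Gamma_ppp = 0.000000, Gamma_ppq = 0.000000, Gamma_pqq = 0.000000, Gamma_qpp = 0.000000, Gamma_qpq = 0.000000, Gamma_qqq = 0.000000; k3 = (-0.125000, -0.500000, 0.000000, 0.000000)
  k4: at (p, q) = (-0.012500, 0.200000), (dp/dtau, dq/dtau) = (-0.125000, -0.500000); Gamma_ppp = 0.000000, Gamma_ppq = 0.000000, Gamma_pqq = 0.000000, Gamma_qpp = 0.000000, Gamma_qpq = 0.000000, Gamma_qqq = 0.000000; k4 = (-0.125000, -0.500000, 0.000000, 0.000000)
  Y <- Y + (h/6)(k1 + 2k2 + 2k3 + k4): p = -0.0125, q = 0.2000, dp/dtau = -0.1250, dq/dtau = -0.5000
step 3:
  k1: at (p, q) = (-0.012500, 0.200000), (dp/dtau, dq/dtau) = (-0.125000, -0.500000); Gamma_ppp = 0.000000, Gamma_ppq = 0.000000, Gamma_pqq = 0.000000, Gamma_qpp = 0.000000, Gamma_qpq = 0.000000, Gamma_qqq = 0.000000; k1 = (-0.125000, -0.500000, 0.000000, 0.000000)
  k2: at (p, q) = (-0.015625, 0.187500), (dp/dtau, dq/dtau) = (-0.125000, -0.500000); Gamma_ppp = 0.000000, Gamma_ppq = 0.000000, Gamma_pqq = 0.000000, Gamma_qpp = 0.000000, Gamma_qpq = 0.000000, Gamma_qqq = 0.000000; k2 = (-0.125000, -0.500000, 0.000000, 0.000000)
  k3: at (p, q) = (-0.015625, 0.187500), (dp/dtau, dq/dtau) = (-0.125000, -0.500000); Gamma_ppp = 0.000000, Gamma_ppq = 0.000000, Gamma_pqq = 0.000000, Gamma_qpp = 0.000000, Gamma_qpq = 0.000000, Gamma_qqq = 0.000000; k3 = (-0.125000, -0.500000, 0.000000, 0.000000)
  k4: at (p, q) = (-0.018750, 0.175000), (dp/dtau, dq/dtau) = (-0.125000, -0.500000); Gamma_ppp = 0.000000, Gamma_ppq = 0.000000, Gamma_pqq = 0.000000, Gamma_qpp = 0.000000, Gamma_qpq = 0.000000, Gamma_qqq = 0.000000; k4 = (-0.125000, -0.500000, 0.000000, 0.000000)
  Y <- Y + (h/6)(k1 + 2k2 + 2k3 + k4): p = -0.0188, q = 0.1750, dp/dtau = -0.1250, dq/dtau = -0.5000

Answer: p = -0.0188, q = 0.1750, dp/dtau = -0.1250, dq/dtau = -0.5000


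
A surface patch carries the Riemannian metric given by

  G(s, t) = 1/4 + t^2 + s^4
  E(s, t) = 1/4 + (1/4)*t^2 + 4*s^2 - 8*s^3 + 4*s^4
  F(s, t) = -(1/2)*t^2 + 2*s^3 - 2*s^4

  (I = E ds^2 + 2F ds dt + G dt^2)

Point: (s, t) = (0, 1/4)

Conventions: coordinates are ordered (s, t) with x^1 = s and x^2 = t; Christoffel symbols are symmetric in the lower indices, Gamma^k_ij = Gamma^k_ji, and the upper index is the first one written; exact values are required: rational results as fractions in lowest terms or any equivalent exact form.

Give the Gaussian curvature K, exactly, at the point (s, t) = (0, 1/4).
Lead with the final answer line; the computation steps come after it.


Answer: K = -1024/441

E = 17/64, F = -1/32, G = 5/16, EG - F^2 = 21/256 at the point
E_s = 0, E_t = 1/8, F_s = 0, F_t = -1/4, G_s = 0, G_t = 1/2
E_tt = 1/2, F_st = 0, G_ss = 0
K follows from Brioschi's formula, (det M1 - det M2)/(EG - F^2)^2.
M1 = [[-E_tt/2 + F_st - G_ss/2, E_s/2, F_s - E_t/2], [F_t - G_s/2, E, F], [G_t/2, F, G]] = [[-1/4, 0, -1/16], [-1/4, 17/64, -1/32], [1/4, -1/32, 5/16]]; det M1 = -69/4096
M2 = [[0, E_t/2, G_s/2], [E_t/2, E, F], [G_s/2, F, G]] = [[0, 1/16, 0], [1/16, 17/64, -1/32], [0, -1/32, 5/16]]; det M2 = -5/4096
det M1 - det M2 = -1/64; K = -1/64 / (21/256)^2 = -1024/441


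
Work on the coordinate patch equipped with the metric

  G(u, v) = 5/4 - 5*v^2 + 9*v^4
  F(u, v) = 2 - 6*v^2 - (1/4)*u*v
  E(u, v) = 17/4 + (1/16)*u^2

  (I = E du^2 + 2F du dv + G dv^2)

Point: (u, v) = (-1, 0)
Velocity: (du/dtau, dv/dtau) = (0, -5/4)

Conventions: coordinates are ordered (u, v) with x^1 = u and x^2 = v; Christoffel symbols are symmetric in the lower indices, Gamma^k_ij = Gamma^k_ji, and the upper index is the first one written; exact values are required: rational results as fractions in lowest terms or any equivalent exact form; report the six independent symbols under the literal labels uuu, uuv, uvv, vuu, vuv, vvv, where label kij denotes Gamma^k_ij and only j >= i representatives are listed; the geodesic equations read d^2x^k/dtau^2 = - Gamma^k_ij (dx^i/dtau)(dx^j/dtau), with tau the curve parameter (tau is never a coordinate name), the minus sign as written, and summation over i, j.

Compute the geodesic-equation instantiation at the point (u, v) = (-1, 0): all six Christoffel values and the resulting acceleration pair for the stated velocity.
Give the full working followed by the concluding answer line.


E = 69/16, F = 2, G = 5/4 at the point
E_u = -1/8, E_v = 0, F_u = 0, F_v = 1/4, G_u = 0, G_v = 0
EG - F^2 = 89/64;  g^inv = (64/89) * [[5/4, -2], [-2, 69/16]]
first-kind symbols [ij,l] = (1/2)(d_i g_jl + d_j g_il - d_l g_ij): [uu,u] = E_u/2 = -1/16, [uu,v] = F_u - E_v/2 = 0, [uv,u] = E_v/2 = 0, [uv,v] = G_u/2 = 0, [vv,u] = F_v - G_u/2 = 1/4, [vv,v] = G_v/2 = 0
Gamma^u_ij = (G*[ij,u] - F*[ij,v])/(EG - F^2), Gamma^v_ij = (E*[ij,v] - F*[ij,u])/(EG - F^2)
Gamma_uuu = -5/89, Gamma_uuv = 0, Gamma_uvv = 20/89, Gamma_vuu = 8/89, Gamma_vuv = 0, Gamma_vvv = -32/89
d^2u/dtau^2 = -(Gamma_uuu*(0)^2 + 2*Gamma_uuv*(0)*(-5/4) + Gamma_uvv*(-5/4)^2) = -125/356
d^2v/dtau^2 = -(Gamma_vuu*(0)^2 + 2*Gamma_vuv*(0)*(-5/4) + Gamma_vvv*(-5/4)^2) = 50/89

Answer: Gamma_uuu = -5/89, Gamma_uuv = 0, Gamma_uvv = 20/89, Gamma_vuu = 8/89, Gamma_vuv = 0, Gamma_vvv = -32/89; accelerations (d^2u/dtau^2, d^2v/dtau^2) = (-125/356, 50/89)


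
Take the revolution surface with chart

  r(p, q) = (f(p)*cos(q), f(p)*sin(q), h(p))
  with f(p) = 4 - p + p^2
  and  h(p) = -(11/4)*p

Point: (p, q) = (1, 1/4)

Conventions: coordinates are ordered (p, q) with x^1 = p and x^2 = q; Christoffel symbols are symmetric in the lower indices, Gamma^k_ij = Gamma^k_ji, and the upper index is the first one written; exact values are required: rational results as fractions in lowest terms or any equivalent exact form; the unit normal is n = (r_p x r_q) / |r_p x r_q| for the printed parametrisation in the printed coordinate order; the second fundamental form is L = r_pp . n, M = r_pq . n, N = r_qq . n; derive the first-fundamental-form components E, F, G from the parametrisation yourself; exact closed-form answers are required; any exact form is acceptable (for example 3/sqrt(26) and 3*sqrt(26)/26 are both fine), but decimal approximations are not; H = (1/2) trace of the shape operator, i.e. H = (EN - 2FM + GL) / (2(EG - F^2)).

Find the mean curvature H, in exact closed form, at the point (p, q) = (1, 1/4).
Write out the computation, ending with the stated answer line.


f = 4, f' = 1, f'' = 2, h' = -11/4, h'' = 0
E = 137/16, F = 0, G = 16; answer radicand W^2 = 137/16
unnormalised second-form numerators: l = 11/2, m = 0, n = -11; L = l/sqrt(137/16), and similarly M = m/sqrt(W^2), N = n/sqrt(W^2)
H = (E*n - 2*F*m + G*l) / (2*(EG - F^2)*sqrt(W^2)); E*n - 2*F*m + G*l = -99/16, EG - F^2 = 137, so H = (-99/4384)/sqrt(137/16)

Answer: H = -99*sqrt(137)/150152


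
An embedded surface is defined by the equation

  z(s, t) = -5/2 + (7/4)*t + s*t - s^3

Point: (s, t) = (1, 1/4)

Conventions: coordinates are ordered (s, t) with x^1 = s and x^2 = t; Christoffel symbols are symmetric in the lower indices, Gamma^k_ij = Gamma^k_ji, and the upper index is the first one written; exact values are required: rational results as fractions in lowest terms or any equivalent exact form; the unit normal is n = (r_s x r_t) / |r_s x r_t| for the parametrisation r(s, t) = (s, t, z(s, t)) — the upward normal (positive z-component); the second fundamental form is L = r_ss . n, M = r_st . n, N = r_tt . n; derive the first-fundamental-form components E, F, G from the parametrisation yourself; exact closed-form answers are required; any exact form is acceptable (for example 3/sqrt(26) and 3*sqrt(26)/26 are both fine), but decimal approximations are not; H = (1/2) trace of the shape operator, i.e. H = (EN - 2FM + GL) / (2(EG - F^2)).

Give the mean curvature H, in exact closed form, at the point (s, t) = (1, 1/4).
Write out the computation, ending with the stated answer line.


z_s = -11/4, z_t = 11/4, z_ss = -6, z_st = 1, z_tt = 0
E = 137/16, F = -121/16, G = 137/16; answer radicand W^2 = 129/8
unnormalised second-form numerators: l = -6, m = 1, n = 0; L = l/sqrt(129/8), and similarly M = m/sqrt(W^2), N = n/sqrt(W^2)
H = (E*n - 2*F*m + G*l) / (2*(EG - F^2)*sqrt(W^2)); E*n - 2*F*m + G*l = -145/4, EG - F^2 = 129/8, so H = (-145/129)/sqrt(129/8)

Answer: H = -290*sqrt(258)/16641


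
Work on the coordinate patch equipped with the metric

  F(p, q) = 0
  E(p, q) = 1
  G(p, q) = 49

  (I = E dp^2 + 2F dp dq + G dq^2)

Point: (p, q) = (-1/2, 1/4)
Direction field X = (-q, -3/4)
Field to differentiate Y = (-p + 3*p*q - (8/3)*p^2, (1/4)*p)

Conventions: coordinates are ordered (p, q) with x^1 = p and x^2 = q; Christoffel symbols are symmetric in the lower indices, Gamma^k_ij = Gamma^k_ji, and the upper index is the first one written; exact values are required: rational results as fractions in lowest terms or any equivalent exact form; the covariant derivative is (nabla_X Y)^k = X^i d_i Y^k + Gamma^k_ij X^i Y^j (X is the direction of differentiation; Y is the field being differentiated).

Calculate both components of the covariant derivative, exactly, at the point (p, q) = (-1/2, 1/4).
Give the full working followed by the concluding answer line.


E = 1, F = 0, G = 49 at the point
E_p = 0, E_q = 0, F_p = 0, F_q = 0, G_p = 0, G_q = 0
EG - F^2 = 49;  g^inv = (1/49) * [[49, 0], [0, 1]]
first-kind symbols [ij,l] = (1/2)(d_i g_jl + d_j g_il - d_l g_ij): [pp,p] = E_p/2 = 0, [pp,q] = F_p - E_q/2 = 0, [pq,p] = E_q/2 = 0, [pq,q] = G_p/2 = 0, [qq,p] = F_q - G_p/2 = 0, [qq,q] = G_q/2 = 0
Gamma^p_ij = (G*[ij,p] - F*[ij,q])/(EG - F^2), Gamma^q_ij = (E*[ij,q] - F*[ij,p])/(EG - F^2)
Gamma_ppp = 0, Gamma_ppq = 0, Gamma_pqq = 0, Gamma_qpp = 0, Gamma_qpq = 0, Gamma_qqq = 0
X = (-1/4, -3/4), Y = (-13/24, -1/8) at the point

Answer: (nabla_X Y)^p = 25/48, (nabla_X Y)^q = -1/16


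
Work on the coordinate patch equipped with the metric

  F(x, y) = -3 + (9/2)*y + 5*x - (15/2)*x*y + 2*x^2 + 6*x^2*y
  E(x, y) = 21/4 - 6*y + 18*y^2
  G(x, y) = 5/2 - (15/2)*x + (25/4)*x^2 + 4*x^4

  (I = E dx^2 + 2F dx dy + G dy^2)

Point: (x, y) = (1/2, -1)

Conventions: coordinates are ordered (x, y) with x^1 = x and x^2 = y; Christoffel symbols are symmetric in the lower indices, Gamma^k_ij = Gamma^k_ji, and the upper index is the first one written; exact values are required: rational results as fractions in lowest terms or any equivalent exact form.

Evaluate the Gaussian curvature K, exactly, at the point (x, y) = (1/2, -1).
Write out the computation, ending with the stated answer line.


E = 117/4, F = -9/4, G = 9/16, EG - F^2 = 729/64 at the point
E_x = 0, E_y = -42, F_x = 17/2, F_y = 9/4, G_x = 3/4, G_y = 0
E_yy = 36, F_xy = -3/2, G_xx = 49/2
The intrinsic route: Brioschi's K = (det M1 - det M2)/(EG - F^2)^2.
M1 = [[-E_yy/2 + F_xy - G_xx/2, E_x/2, F_x - E_y/2], [F_y - G_x/2, E, F], [G_y/2, F, G]] = [[-127/4, 0, 59/2], [15/8, 117/4, -9/4], [0, -9/4, 9/16]]; det M1 = -124443/256
M2 = [[0, E_y/2, G_x/2], [E_y/2, E, F], [G_x/2, F, G]] = [[0, -21, 3/8], [-21, 117/4, -9/4], [3/8, -9/4, 9/16]]; det M2 = -55485/256
det M1 - det M2 = -34479/128; K = -34479/128 / (729/64)^2 = -40864/19683

Answer: K = -40864/19683


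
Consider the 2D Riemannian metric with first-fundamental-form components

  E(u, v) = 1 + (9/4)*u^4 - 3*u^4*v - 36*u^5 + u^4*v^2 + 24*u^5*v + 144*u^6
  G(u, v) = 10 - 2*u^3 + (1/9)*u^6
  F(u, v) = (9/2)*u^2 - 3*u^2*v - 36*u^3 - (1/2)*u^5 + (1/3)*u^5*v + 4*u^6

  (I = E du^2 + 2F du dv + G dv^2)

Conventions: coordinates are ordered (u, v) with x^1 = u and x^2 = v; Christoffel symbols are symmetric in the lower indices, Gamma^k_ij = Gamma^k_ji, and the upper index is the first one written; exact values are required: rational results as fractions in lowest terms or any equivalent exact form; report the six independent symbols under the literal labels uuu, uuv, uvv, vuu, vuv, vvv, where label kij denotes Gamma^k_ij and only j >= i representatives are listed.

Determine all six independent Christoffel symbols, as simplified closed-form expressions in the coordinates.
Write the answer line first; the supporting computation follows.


Answer: Gamma_uuu = (15552*u^5 + 2160*u^4*v - 3240*u^4 + 72*u^3*v^2 - 216*u^3*v + 162*u^3)/(5188*u^6 + 864*u^5*v - 1296*u^5 + 36*u^4*v^2 - 108*u^4*v + 81*u^4 - 72*u^3 + 360), Gamma_uuv = (432*u^5 + 36*u^4*v - 54*u^4)/(5188*u^6 + 864*u^5*v - 1296*u^5 + 36*u^4*v^2 - 108*u^4*v + 81*u^4 - 72*u^3 + 360), Gamma_uvv = 0, Gamma_vuu = (432*u^5 + 24*u^4*v - 36*u^4 - 3888*u^2 - 216*u*v + 324*u)/(5188*u^6 + 864*u^5*v - 1296*u^5 + 36*u^4*v^2 - 108*u^4*v + 81*u^4 - 72*u^3 + 360), Gamma_vuv = (12*u^5 - 108*u^2)/(5188*u^6 + 864*u^5*v - 1296*u^5 + 36*u^4*v^2 - 108*u^4*v + 81*u^4 - 72*u^3 + 360), Gamma_vvv = 0

E = 1 + (9/4)*u^4 - 3*u^4*v - 36*u^5 + u^4*v^2 + 24*u^5*v + 144*u^6; F = (9/2)*u^2 - 3*u^2*v - 36*u^3 - (1/2)*u^5 + (1/3)*u^5*v + 4*u^6; G = 10 - 2*u^3 + (1/9)*u^6
Gamma^k_ij = (1/2) g^{kl} (d_i g_jl + d_j g_il - d_l g_ij), with g^inv = (1/(EG-F^2)) [[G, -F], [-F, E]]
first partials: E_u = 9*u^3 - 12*u^3*v - 180*u^4 + 4*u^3*v^2 + 120*u^4*v + 864*u^5, E_v = -3*u^4 + 2*u^4*v + 24*u^5, F_u = 9*u - 6*u*v - 108*u^2 - (5/2)*u^4 + (5/3)*u^4*v + 24*u^5, F_v = -3*u^2 + (1/3)*u^5, G_u = -6*u^2 + (2/3)*u^5, G_v = 0
D = EG - F^2 = 10 - 2*u^3 + (9/4)*u^4 - 3*u^4*v - 36*u^5 + u^4*v^2 + 24*u^5*v + (1297/9)*u^6
expanded: Gamma^u_uu = (G E_u - 2F F_u + F E_v)/(2D), Gamma^u_uv = (G E_v - F G_u)/(2D), Gamma^u_vv = (2G F_v - G G_u - F G_v)/(2D), Gamma^v_uu = (2E F_u - E E_v - F E_u)/(2D), Gamma^v_uv = (E G_u - F E_v)/(2D), Gamma^v_vv = (E G_v - 2F F_v + F G_u)/(2D); substitute and cancel common factors


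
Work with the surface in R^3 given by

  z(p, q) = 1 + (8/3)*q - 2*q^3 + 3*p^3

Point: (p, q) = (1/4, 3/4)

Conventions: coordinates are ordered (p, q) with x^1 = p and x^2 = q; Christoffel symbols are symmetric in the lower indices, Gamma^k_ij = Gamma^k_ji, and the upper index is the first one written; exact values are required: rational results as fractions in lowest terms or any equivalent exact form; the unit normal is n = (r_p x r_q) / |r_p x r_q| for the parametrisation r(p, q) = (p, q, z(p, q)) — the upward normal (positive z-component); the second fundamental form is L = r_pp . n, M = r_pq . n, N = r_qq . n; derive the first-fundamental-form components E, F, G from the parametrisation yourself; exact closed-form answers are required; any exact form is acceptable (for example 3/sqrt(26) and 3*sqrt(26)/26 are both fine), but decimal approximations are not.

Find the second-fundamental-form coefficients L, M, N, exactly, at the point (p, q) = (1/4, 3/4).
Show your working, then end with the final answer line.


z_p = 9/16, z_q = -17/24, z_pp = 9/2, z_pq = 0, z_qq = -9
E = 337/256, F = -51/128, G = 865/576; answer radicand W^2 = 4189/2304
unnormalised second-form numerators: l = 9/2, m = 0, n = -9; L = l/sqrt(4189/2304), and similarly M = m/sqrt(W^2), N = n/sqrt(W^2)

Answer: L = 216*sqrt(4189)/4189, M = 0, N = -432*sqrt(4189)/4189


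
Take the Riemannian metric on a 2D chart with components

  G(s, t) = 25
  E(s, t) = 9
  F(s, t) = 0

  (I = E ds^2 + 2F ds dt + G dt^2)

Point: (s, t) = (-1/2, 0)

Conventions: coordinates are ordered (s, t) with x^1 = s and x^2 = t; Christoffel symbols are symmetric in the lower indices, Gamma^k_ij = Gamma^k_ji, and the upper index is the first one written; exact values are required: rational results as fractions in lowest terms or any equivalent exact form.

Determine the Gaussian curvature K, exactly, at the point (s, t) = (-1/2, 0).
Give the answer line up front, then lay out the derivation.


Answer: K = 0

E = 9, F = 0, G = 25, EG - F^2 = 225 at the point
E_s = 0, E_t = 0, F_s = 0, F_t = 0, G_s = 0, G_t = 0
E_tt = 0, F_st = 0, G_ss = 0
By Brioschi, K is (det M1 - det M2) divided by (EG - F^2) squared.
M1 = [[-E_tt/2 + F_st - G_ss/2, E_s/2, F_s - E_t/2], [F_t - G_s/2, E, F], [G_t/2, F, G]] = [[0, 0, 0], [0, 9, 0], [0, 0, 25]]; det M1 = 0
M2 = [[0, E_t/2, G_s/2], [E_t/2, E, F], [G_s/2, F, G]] = [[0, 0, 0], [0, 9, 0], [0, 0, 25]]; det M2 = 0
det M1 - det M2 = 0; K = 0 / (225)^2 = 0


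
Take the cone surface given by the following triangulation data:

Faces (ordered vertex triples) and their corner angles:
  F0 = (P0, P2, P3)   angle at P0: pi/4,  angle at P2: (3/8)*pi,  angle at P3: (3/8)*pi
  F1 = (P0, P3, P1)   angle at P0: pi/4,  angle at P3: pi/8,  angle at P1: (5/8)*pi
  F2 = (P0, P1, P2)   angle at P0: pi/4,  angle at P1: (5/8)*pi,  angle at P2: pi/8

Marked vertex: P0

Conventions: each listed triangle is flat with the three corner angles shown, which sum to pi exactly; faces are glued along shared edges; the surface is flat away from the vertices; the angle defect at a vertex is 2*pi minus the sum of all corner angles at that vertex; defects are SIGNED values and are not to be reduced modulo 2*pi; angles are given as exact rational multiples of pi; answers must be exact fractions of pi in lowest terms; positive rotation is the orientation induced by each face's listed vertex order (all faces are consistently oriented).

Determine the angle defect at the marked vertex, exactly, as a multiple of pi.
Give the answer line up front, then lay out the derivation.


Answer: defect(P0) = (5/4)*pi

Sum of corner angles at P0: (3/4)*pi
defect = 2*pi - (3/4)*pi


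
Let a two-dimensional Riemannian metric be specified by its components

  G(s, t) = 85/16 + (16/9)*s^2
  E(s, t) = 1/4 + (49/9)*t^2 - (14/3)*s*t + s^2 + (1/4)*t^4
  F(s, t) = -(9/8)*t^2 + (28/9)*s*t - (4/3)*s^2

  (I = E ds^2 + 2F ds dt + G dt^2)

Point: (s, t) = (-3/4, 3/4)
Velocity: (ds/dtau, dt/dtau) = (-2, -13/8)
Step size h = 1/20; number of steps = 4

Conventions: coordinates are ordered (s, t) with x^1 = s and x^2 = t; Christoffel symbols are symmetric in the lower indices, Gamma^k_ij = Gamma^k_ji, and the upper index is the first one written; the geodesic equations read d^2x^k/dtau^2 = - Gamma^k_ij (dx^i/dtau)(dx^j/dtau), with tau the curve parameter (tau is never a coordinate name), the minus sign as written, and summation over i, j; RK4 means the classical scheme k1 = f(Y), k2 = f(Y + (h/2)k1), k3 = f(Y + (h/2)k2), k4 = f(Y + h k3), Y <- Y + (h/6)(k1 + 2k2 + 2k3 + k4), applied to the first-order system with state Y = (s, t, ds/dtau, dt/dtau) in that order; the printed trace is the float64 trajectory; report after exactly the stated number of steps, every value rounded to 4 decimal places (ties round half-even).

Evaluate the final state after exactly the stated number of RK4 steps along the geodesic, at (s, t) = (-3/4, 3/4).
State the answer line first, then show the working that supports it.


Answer: s = -1.2066, t = 0.4479, ds/dtau = -2.5492, dt/dtau = -1.3860

f(Y) = (ds/dtau, dt/dtau, -Gamma^s_ij Y'^i Y'^j, -Gamma^t_ij Y'^i Y'^j) with the Gammas evaluated at the stage position; h = 0.050000; intermediate values shown to 6 dp
step 0: s = -0.7500, t = 0.7500, ds/dtau = -2.0000, dt/dtau = -1.6250
step 1:
  k1: at (s, t) = (-0.750000, 0.750000), (ds/dtau, dt/dtau) = (-2.000000, -1.625000); Gamma_sss = -0.666580, Gamma_sst = 1.071299, Gamma_stt = -0.534898, Gamma_tss = -0.601855, Gamma_tst = 0.320451, Gamma_ttt = -0.265463; k1 = (-2.000000, -1.625000, -2.884657, 1.025478)
  k2: at (s, t) = (-0.800000, 0.709375), (ds/dtau, dt/dtau) = (-2.072116, -1.599363); Gamma_sss = -0.677122, Gamma_sst = 1.091508, Gamma_stt = -0.558386, Gamma_tss = -0.577287, Gamma_tst = 0.318472, Gamma_ttt = -0.275719; k2 = (-2.072116, -1.599363, -2.898993, 1.073079)
  k3: at (s, t) = (-0.801803, 0.710016), (ds/dtau, dt/dtau) = (-2.072475, -1.598173); Gamma_sss = -0.677315, Gamma_sst = 1.090842, Gamma_stt = -0.558332, Gamma_tss = -0.578233, Gamma_tst = 0.319160, Gamma_ttt = -0.276376; k3 = (-2.072475, -1.598173, -2.890880, 1.075281)
  k4: at (s, t) = (-0.853624, 0.670091), (ds/dtau, dt/dtau) = (-2.144544, -1.571236); Gamma_sss = -0.687806, Gamma_sst = 1.111098, Gamma_stt = -0.582988, Gamma_tss = -0.555264, Gamma_tst = 0.317876, Gamma_ttt = -0.287288; k4 = (-2.144544, -1.571236, -2.885340, 1.120728)
  Y <- Y + (h/6)(k1 + 2k2 + 2k3 + k4): s = -0.8536, t = 0.6701, ds/dtau = -2.1446, dt/dtau = -1.5713
step 2:
  k1: at (s, t) = (-0.853614, 0.670072), (ds/dtau, dt/dtau) = (-2.144581, -1.571309); Gamma_sss = -0.687806, Gamma_sst = 1.111112, Gamma_stt = -0.582996, Gamma_tss = -0.555246, Gamma_tst = 0.317867, Gamma_ttt = -0.287283; k1 = (-2.144581, -1.571309, -2.885650, 1.120711)
  k2: at (s, t) = (-0.907229, 0.630790), (ds/dtau, dt/dtau) = (-2.216722, -1.543291); Gamma_sss = -0.698235, Gamma_sst = 1.131471, Gamma_stt = -0.608902, Gamma_tss = -0.533798, Gamma_tst = 0.317280, Gamma_ttt = -0.298842; k2 = (-2.216722, -1.543291, -2.860357, 1.163920)
  k3: at (s, t) = (-0.909032, 0.631490), (ds/dtau, dt/dtau) = (-2.216090, -1.542211); Gamma_sss = -0.698378, Gamma_sst = 1.130718, Gamma_stt = -0.608801, Gamma_tss = -0.534745, Gamma_tst = 0.317979, Gamma_ttt = -0.299513; k3 = (-2.216090, -1.542211, -2.851111, 1.165024)
  k4: at (s, t) = (-0.964419, 0.592962), (ds/dtau, dt/dtau) = (-2.287137, -1.513058); Gamma_sss = -0.708677, Gamma_sst = 1.151072, Gamma_stt = -0.635935, Gamma_tss = -0.514836, Gamma_tst = 0.318142, Gamma_ttt = -0.311743; k4 = (-2.287137, -1.513058, -2.803769, 1.204883)
  Y <- Y + (h/6)(k1 + 2k2 + 2k3 + k4): s = -0.9644, t = 0.5929, ds/dtau = -2.2872, dt/dtau = -1.5131
step 3:
  k1: at (s, t) = (-0.964426, 0.592944), (ds/dtau, dt/dtau) = (-2.287184, -1.513113); Gamma_sss = -0.708680, Gamma_sst = 1.151084, Gamma_stt = -0.635945, Gamma_tss = -0.514823, Gamma_tst = 0.318138, Gamma_ttt = -0.311742; k1 = (-2.287184, -1.513113, -2.804013, 1.204885)
  k2: at (s, t) = (-1.021605, 0.555117), (ds/dtau, dt/dtau) = (-2.357284, -1.482991); Gamma_sss = -0.718857, Gamma_sst = 1.171488, Gamma_stt = -0.664393, Gamma_tss = -0.496395, Gamma_tst = 0.319067, Gamma_ttt = -0.324654; k2 = (-2.357284, -1.482991, -2.734943, 1.241551)
  k3: at (s, t) = (-1.023358, 0.555870), (ds/dtau, dt/dtau) = (-2.355558, -1.482074); Gamma_sss = -0.718950, Gamma_sst = 1.170662, Gamma_stt = -0.664231, Gamma_tss = -0.497329, Gamma_tst = 0.319765, Gamma_ttt = -0.325318; k3 = (-2.355558, -1.482074, -2.725609, 1.241411)
  k4: at (s, t) = (-1.082203, 0.518841), (ds/dtau, dt/dtau) = (-2.423465, -1.451043); Gamma_sss = -0.728949, Gamma_sst = 1.191043, Gamma_stt = -0.693946, Gamma_tss = -0.480373, Gamma_tst = 0.321486, Gamma_ttt = -0.338900; k4 = (-2.423465, -1.451043, -2.634359, 1.273838)
  Y <- Y + (h/6)(k1 + 2k2 + 2k3 + k4): s = -1.0822, t = 0.5188, ds/dtau = -2.4235, dt/dtau = -1.4511
step 4:
  k1: at (s, t) = (-1.082228, 0.518825), (ds/dtau, dt/dtau) = (-2.423513, -1.451075); Gamma_sss = -0.728953, Gamma_sst = 1.191052, Gamma_stt = -0.693958, Gamma_tss = -0.480366, Gamma_tst = 0.321486, Gamma_ttt = -0.338905; k1 = (-2.423513, -1.451075, -2.634484, 1.273854)
  k2: at (s, t) = (-1.142816, 0.482548), (ds/dtau, dt/dtau) = (-2.489375, -1.419228); Gamma_sss = -0.738799, Gamma_sst = 1.211463, Gamma_stt = -0.725027, Gamma_tss = -0.464845, Gamma_tst = 0.324030, Gamma_ttt = -0.353191; k2 = (-2.489375, -1.419228, -2.521492, 1.302447)
  k3: at (s, t) = (-1.144463, 0.483345), (ds/dtau, dt/dtau) = (-2.486550, -1.418513); Gamma_sss = -0.738848, Gamma_sst = 1.210583, Gamma_stt = -0.724790, Gamma_tss = -0.465752, Gamma_tst = 0.324708, Gamma_ttt = -0.353828; k3 = (-2.486550, -1.418513, -2.513292, 1.301050)
  k4: at (s, t) = (-1.206556, 0.447900), (ds/dtau, dt/dtau) = (-2.549178, -1.386022); Gamma_sss = -0.748501, Gamma_sst = 1.230989, Gamma_stt = -0.757136, Gamma_tss = -0.451625, Gamma_tst = 0.328064, Gamma_ttt = -0.368769; k4 = (-2.549178, -1.386022, -2.380208, 1.324988)
  Y <- Y + (h/6)(k1 + 2k2 + 2k3 + k4): s = -1.2066, t = 0.4479, ds/dtau = -2.5492, dt/dtau = -1.3860


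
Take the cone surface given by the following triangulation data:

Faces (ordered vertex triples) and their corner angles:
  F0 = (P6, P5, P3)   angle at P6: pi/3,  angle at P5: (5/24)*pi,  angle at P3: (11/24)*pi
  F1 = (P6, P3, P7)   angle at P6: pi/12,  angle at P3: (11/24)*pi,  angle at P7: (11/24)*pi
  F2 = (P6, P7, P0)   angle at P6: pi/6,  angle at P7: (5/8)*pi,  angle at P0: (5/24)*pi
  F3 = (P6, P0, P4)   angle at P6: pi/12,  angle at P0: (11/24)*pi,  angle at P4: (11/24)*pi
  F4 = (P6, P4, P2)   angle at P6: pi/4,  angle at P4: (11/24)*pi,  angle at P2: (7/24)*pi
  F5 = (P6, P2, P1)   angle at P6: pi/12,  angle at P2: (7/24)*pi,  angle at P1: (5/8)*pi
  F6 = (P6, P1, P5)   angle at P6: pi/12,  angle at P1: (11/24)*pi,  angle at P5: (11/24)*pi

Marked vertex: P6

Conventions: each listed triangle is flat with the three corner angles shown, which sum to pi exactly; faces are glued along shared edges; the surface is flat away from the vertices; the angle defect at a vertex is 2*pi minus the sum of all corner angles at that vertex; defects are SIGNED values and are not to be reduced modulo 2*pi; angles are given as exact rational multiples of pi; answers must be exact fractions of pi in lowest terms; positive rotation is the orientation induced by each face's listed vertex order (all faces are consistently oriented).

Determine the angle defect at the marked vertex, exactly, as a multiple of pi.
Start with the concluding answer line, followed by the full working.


Answer: defect(P6) = (11/12)*pi

Sum of corner angles at P6: (13/12)*pi
defect = 2*pi - (13/12)*pi


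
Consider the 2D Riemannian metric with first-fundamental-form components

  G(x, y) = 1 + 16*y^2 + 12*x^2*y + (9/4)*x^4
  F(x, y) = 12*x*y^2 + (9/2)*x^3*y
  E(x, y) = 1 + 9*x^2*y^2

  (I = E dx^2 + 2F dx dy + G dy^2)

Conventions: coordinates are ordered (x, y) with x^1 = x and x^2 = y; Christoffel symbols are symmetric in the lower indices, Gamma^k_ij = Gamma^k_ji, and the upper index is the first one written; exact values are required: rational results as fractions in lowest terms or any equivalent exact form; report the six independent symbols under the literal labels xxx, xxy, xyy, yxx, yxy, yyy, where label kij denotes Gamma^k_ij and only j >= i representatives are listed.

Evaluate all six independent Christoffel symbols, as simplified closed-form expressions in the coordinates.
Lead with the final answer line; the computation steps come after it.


Answer: Gamma_xxx = 36*x*y^2/(9*x^4 + 36*x^2*y^2 + 48*x^2*y + 64*y^2 + 4), Gamma_xxy = 36*x^2*y/(9*x^4 + 36*x^2*y^2 + 48*x^2*y + 64*y^2 + 4), Gamma_xyy = 48*x*y/(9*x^4 + 36*x^2*y^2 + 48*x^2*y + 64*y^2 + 4), Gamma_yxx = (18*x^2*y + 48*y^2)/(9*x^4 + 36*x^2*y^2 + 48*x^2*y + 64*y^2 + 4), Gamma_yxy = (18*x^3 + 48*x*y)/(9*x^4 + 36*x^2*y^2 + 48*x^2*y + 64*y^2 + 4), Gamma_yyy = (24*x^2 + 64*y)/(9*x^4 + 36*x^2*y^2 + 48*x^2*y + 64*y^2 + 4)

E = 1 + 9*x^2*y^2; F = 12*x*y^2 + (9/2)*x^3*y; G = 1 + 16*y^2 + 12*x^2*y + (9/4)*x^4
Gamma^k_ij = (1/2) g^{kl} (d_i g_jl + d_j g_il - d_l g_ij), with g^inv = (1/(EG-F^2)) [[G, -F], [-F, E]]
first partials: E_x = 18*x*y^2, E_y = 18*x^2*y, F_x = 12*y^2 + (27/2)*x^2*y, F_y = 24*x*y + (9/2)*x^3, G_x = 24*x*y + 9*x^3, G_y = 32*y + 12*x^2
D = EG - F^2 = 1 + 16*y^2 + 12*x^2*y + 9*x^2*y^2 + (9/4)*x^4
expanded: Gamma^x_xx = (G E_x - 2F F_x + F E_y)/(2D), Gamma^x_xy = (G E_y - F G_x)/(2D), Gamma^x_yy = (2G F_y - G G_x - F G_y)/(2D), Gamma^y_xx = (2E F_x - E E_y - F E_x)/(2D), Gamma^y_xy = (E G_x - F E_y)/(2D), Gamma^y_yy = (E G_y - 2F F_y + F G_x)/(2D); substitute and cancel common factors


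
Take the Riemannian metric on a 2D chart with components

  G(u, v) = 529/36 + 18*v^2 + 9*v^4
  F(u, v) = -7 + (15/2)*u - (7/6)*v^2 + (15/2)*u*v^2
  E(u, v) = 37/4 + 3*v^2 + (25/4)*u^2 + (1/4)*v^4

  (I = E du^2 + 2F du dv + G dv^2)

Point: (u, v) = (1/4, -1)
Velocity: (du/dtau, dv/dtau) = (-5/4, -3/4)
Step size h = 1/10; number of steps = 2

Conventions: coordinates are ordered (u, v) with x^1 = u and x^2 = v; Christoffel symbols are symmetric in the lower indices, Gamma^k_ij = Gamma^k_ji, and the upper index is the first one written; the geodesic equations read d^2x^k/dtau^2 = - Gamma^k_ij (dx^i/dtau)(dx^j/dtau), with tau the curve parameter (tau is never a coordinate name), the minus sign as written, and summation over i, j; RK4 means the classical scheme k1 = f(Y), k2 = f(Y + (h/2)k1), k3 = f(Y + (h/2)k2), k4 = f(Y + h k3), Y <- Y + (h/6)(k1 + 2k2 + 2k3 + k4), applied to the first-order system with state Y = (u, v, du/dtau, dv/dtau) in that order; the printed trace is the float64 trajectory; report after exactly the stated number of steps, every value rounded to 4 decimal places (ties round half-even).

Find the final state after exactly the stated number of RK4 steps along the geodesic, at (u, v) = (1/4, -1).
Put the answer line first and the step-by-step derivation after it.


Answer: u = 0.0075, v = -1.1519, du/dtau = -1.1700, dv/dtau = -0.7621

f(Y) = (du/dtau, dv/dtau, -Gamma^u_ij Y'^i Y'^j, -Gamma^v_ij Y'^i Y'^j) with the Gammas evaluated at the stage position; h = 0.100000; intermediate values shown to 6 dp
step 0: u = 0.2500, v = -1.0000, du/dtau = -1.2500, dv/dtau = -0.7500
step 1:
  k1: at (u, v) = (0.250000, -1.000000), (du/dtau, dv/dtau) = (-1.250000, -0.750000); Gamma_uuu = 0.283527, Gamma_uuv = -0.281741, Gamma_uvv = -0.421011, Gamma_vuu = 0.473738, Gamma_vuv = -0.029845, Gamma_vvv = -0.908022; k1 = (-1.250000, -0.750000, 0.322071, -0.173495)
  k2: at (u, v) = (0.187500, -1.037500), (du/dtau, dv/dtau) = (-1.233896, -0.758675); Gamma_uuu = 0.281767, Gamma_uuv = -0.297267, Gamma_uvv = -0.416803, Gamma_vuu = 0.466259, Gamma_vuv = -0.035646, Gamma_vvv = -0.921418; k2 = (-1.233896, -0.758675, 0.367475, -0.112784)
  k3: at (u, v) = (0.188305, -1.037934), (du/dtau, dv/dtau) = (-1.231626, -0.755639); Gamma_uuu = 0.281476, Gamma_uuv = -0.297222, Gamma_uvv = -0.416680, Gamma_vuu = 0.465987, Gamma_vuv = -0.035529, Gamma_vvv = -0.921329; k3 = (-1.231626, -0.755639, 0.364178, -0.114657)
  k4: at (u, v) = (0.126837, -1.075564), (du/dtau, dv/dtau) = (-1.213582, -0.761466); Gamma_uuu = 0.279535, Gamma_uuv = -0.312361, Gamma_uvv = -0.411133, Gamma_vuu = 0.458046, Gamma_vuv = -0.041361, Gamma_vvv = -0.932383; k4 = (-1.213582, -0.761466, 0.404000, -0.057535)
  Y <- Y + (h/6)(k1 + 2k2 + 2k3 + k4): u = 0.1268, v = -1.0757, du/dtau = -1.2135, dv/dtau = -0.7614
step 2:
  k1: at (u, v) = (0.126756, -1.075668), (du/dtau, dv/dtau) = (-1.213510, -0.761432); Gamma_uuu = 0.279513, Gamma_uuv = -0.312389, Gamma_uvv = -0.411113, Gamma_vuu = 0.458013, Gamma_vuv = -0.041366, Gamma_vvv = -0.932397; k1 = (-1.213510, -0.761432, 0.404039, -0.057444)
  k2: at (u, v) = (0.066081, -1.113740), (du/dtau, dv/dtau) = (-1.193308, -0.764304); Gamma_uuu = 0.277321, Gamma_uuv = -0.327137, Gamma_uvv = -0.404307, Gamma_vuu = 0.449575, Gamma_vuv = -0.047182, Gamma_vvv = -0.941242; k2 = (-1.193308, -0.764304, 0.438009, -0.004287)
  k3: at (u, v) = (0.067091, -1.113883), (du/dtau, dv/dtau) = (-1.191610, -0.761646); Gamma_uuu = 0.277091, Gamma_uuv = -0.327005, Gamma_uvv = -0.404237, Gamma_vuu = 0.449398, Gamma_vuv = -0.047043, Gamma_vvv = -0.941100; k3 = (-1.191610, -0.761646, 0.434618, -0.006787)
  k4: at (u, v) = (0.007595, -1.151833), (du/dtau, dv/dtau) = (-1.170049, -0.762111); Gamma_uuu = 0.274765, Gamma_uuv = -0.341136, Gamma_uvv = -0.396441, Gamma_vuu = 0.440711, Gamma_vuv = -0.052755, Gamma_vvv = -0.947792; k4 = (-1.170049, -0.762111, 0.462488, 0.041233)
  Y <- Y + (h/6)(k1 + 2k2 + 2k3 + k4): u = 0.0075, v = -1.1519, du/dtau = -1.1700, dv/dtau = -0.7621


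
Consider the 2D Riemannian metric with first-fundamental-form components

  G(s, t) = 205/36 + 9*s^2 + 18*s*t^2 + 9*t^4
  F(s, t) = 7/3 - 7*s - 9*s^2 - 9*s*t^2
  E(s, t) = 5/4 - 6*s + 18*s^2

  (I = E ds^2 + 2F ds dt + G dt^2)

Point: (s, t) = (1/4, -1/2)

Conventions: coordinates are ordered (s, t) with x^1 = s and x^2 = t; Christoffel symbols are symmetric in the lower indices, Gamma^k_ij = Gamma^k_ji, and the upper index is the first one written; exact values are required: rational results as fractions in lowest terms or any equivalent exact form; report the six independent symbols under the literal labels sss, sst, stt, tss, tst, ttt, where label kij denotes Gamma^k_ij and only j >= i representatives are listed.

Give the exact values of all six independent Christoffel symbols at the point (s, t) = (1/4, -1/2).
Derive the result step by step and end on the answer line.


E = 7/8, F = -13/24, G = 143/18 at the point
E_s = 3, E_t = 0, F_s = -55/4, F_t = 9/4, G_s = 9, G_t = -9
EG - F^2 = 3835/576;  g^inv = (576/3835) * [[143/18, 13/24], [13/24, 7/8]]
first-kind symbols [ij,l] = (1/2)(d_i g_jl + d_j g_il - d_l g_ij): [ss,s] = E_s/2 = 3/2, [ss,t] = F_s - E_t/2 = -55/4, [st,s] = E_t/2 = 0, [st,t] = G_s/2 = 9/2, [tt,s] = F_t - G_s/2 = -9/4, [tt,t] = G_t/2 = -9/2
Gamma^s_ij = (G*[ij,s] - F*[ij,t])/(EG - F^2), Gamma^t_ij = (E*[ij,t] - F*[ij,s])/(EG - F^2)

Answer: Gamma_sss = 198/295, Gamma_sst = 108/295, Gamma_stt = -180/59, Gamma_tss = -6462/3835, Gamma_tst = 2268/3835, Gamma_ttt = -594/767
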